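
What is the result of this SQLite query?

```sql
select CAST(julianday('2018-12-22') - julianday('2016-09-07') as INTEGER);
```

836

23 days remain in September 2016 after the 7th (30 − 7).
Full months from October 2016 through November 2018 contribute their day counts.
Then 22 days into December 2018.
Total: 23 + 31 + 30 + 31 + 31 + 28 + 31 + 30 + 31 + 30 + 31 + 31 + 30 + 31 + 30 + 31 + 31 + 28 + 31 + 30 + 31 + 30 + 31 + 31 + 30 + 31 + 30 + 22 = 836.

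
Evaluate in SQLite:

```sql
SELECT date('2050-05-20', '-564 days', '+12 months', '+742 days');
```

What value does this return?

2051-11-14

Applying '-564 days' to 2050-05-20: counting 564 days back gives 2048-11-02.
Adding +12 months to 2048-11-02 gives 2049-11-02.
Applying '+742 days' to 2049-11-02: counting 742 days forward gives 2051-11-14.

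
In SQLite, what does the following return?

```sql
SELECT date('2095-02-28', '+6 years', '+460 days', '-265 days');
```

Adding +6 years to 2095-02-28 gives 2101-02-28.
Applying '+460 days' to 2101-02-28: counting 460 days forward gives 2102-06-03.
Applying '-265 days' to 2102-06-03: counting 265 days back gives 2101-09-11.

2101-09-11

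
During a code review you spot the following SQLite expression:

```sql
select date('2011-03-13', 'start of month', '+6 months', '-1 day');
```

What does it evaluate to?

2011-08-31

`start of month` rewinds 2011-03-13 to 2011-03-01.
Adding +6 months to 2011-03-01 gives 2011-09-01.
Going back 1 day from 2011-09-01 reaches 2011-08-31 (last day of August, 31 days).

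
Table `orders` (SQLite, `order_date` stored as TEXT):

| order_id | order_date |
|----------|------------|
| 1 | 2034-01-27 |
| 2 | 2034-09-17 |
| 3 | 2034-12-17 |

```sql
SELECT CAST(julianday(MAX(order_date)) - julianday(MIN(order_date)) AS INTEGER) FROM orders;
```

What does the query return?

MIN = 2034-01-27, MAX = 2034-12-17.
4 days remain in January 2034 after the 27th (31 − 27).
Full months from February 2034 through November 2034 contribute their day counts.
Then 17 days into December 2034.
Total: 4 + 28 + 31 + 30 + 31 + 30 + 31 + 31 + 30 + 31 + 30 + 17 = 324.

324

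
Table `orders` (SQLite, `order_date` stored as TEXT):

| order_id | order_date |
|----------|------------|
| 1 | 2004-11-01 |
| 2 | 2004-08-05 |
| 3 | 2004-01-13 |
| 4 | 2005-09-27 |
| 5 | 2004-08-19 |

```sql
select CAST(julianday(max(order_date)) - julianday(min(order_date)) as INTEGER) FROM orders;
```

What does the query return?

623

MIN = 2004-01-13, MAX = 2005-09-27.
18 days remain in January 2004 after the 13th (31 − 13).
Full months from February 2004 through August 2005 contribute their day counts.
Then 27 days into September 2005.
Total: 18 + 29 + 31 + 30 + 31 + 30 + 31 + 31 + 30 + 31 + 30 + 31 + 31 + 28 + 31 + 30 + 31 + 30 + 31 + 31 + 27 = 623.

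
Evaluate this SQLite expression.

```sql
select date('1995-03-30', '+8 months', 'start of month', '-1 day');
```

Adding +8 months to 1995-03-30 gives 1995-11-30.
`start of month` rewinds 1995-11-30 to 1995-11-01.
Going back 1 day from 1995-11-01 reaches 1995-10-31 (last day of October, 31 days).

1995-10-31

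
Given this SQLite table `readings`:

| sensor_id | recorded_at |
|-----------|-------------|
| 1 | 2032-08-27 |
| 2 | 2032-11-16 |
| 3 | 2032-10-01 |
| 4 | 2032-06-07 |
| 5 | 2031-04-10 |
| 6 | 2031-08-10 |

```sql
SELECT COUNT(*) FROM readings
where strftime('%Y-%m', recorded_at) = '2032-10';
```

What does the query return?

Rows with year-month 2032-10: 2032-10-01 → 1.

1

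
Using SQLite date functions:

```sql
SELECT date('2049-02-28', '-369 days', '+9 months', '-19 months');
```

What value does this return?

Applying '-369 days' to 2049-02-28: counting 369 days back gives 2048-02-25.
Adding +9 months to 2048-02-25 gives 2048-11-25.
Adding -19 months to 2048-11-25 gives 2047-04-25.

2047-04-25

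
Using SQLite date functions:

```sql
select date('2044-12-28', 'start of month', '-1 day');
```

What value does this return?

`start of month` rewinds 2044-12-28 to 2044-12-01.
Going back 1 day from 2044-12-01 reaches 2044-11-30 (last day of November, 30 days).

2044-11-30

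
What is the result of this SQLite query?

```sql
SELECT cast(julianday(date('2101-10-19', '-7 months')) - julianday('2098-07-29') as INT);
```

Adding -7 months to 2101-10-19 gives 2101-03-19.
2 days remain in July 2098 after the 29th (31 − 29).
Full months from August 2098 through February 2101 contribute their day counts.
Then 19 days into March 2101.
Total: 2 + 31 + 30 + 31 + 30 + 31 + 31 + 28 + 31 + 30 + 31 + 30 + 31 + 31 + 30 + 31 + 30 + 31 + 31 + 28 + 31 + 30 + 31 + 30 + 31 + 31 + 30 + 31 + 30 + 31 + 31 + 28 + 19 = 963.

963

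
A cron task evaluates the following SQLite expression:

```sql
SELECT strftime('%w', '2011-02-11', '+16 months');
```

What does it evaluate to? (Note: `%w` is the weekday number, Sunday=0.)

First apply '+16 months': 2011-02-11 → 2012-06-11.
2012-06-11 is a Monday; with Sunday=0 that is 1.

1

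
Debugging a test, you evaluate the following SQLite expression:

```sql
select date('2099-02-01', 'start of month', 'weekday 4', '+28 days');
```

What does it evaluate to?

2099-03-05

`start of month` rewinds 2099-02-01 to 2099-02-01.
`weekday 4` advances to the next Thursday; 2099-02-01 is a Sunday, so it moves forward to 2099-02-05.
February 2099 has 28 days; 23 remain after the 5th, so 24 days reach 2099-03-01.
Advancing 4 more days within March lands on 2099-03-05.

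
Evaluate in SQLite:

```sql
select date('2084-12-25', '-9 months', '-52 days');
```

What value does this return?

Adding -9 months to 2084-12-25 gives 2084-03-25.
Applying '-52 days' to 2084-03-25: counting 52 days back gives 2084-02-02.

2084-02-02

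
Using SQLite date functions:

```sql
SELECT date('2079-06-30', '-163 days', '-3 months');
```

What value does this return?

Applying '-163 days' to 2079-06-30: counting 163 days back gives 2079-01-18.
Adding -3 months to 2079-01-18 gives 2078-10-18.

2078-10-18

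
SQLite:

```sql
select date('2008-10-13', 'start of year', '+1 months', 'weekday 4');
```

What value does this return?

2008-02-07

`start of year` rewinds 2008-10-13 to 2008-01-01.
Adding +1 month to 2008-01-01 gives 2008-02-01.
`weekday 4` advances to the next Thursday; 2008-02-01 is a Friday, so it moves forward to 2008-02-07.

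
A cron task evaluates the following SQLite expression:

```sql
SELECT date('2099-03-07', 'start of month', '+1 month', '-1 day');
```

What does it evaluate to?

2099-03-31

`start of month` rewinds 2099-03-07 to 2099-03-01.
Adding +1 month to 2099-03-01 gives 2099-04-01.
Going back 1 day from 2099-04-01 reaches 2099-03-31 (last day of March, 31 days).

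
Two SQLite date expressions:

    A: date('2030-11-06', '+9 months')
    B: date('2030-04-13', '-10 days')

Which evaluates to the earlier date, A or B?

B

A = 2031-08-06.
B = 2030-04-03.
B is earlier.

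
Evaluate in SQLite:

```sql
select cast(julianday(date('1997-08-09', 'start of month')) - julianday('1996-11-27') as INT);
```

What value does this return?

`start of month` rewinds 1997-08-09 to 1997-08-01.
3 days remain in November 1996 after the 27th (30 − 27).
Full months from December 1996 through July 1997 contribute their day counts.
Then 1 day into August 1997.
Total: 3 + 31 + 31 + 28 + 31 + 30 + 31 + 30 + 31 + 1 = 247.

247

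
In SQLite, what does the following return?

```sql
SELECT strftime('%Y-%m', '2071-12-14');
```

2071-12

`%Y-%m` extracts the year-month: 2071-12.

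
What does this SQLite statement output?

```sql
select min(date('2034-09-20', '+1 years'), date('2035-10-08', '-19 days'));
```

date('2034-09-20', '+1 years') → 2035-09-20.
date('2035-10-08', '-19 days') → 2035-09-19.
Earlier of the two is 2035-09-19.

2035-09-19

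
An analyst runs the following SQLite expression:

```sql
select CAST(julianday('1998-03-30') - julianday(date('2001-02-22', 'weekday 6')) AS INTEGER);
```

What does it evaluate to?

-1062

`weekday 6` advances to the next Saturday; 2001-02-22 is a Thursday, so it moves forward to 2001-02-24.
1 day remains in March 1998 after the 30th (31 − 30).
Full months from April 1998 through January 2001 contribute their day counts.
Then 24 days into February 2001.
Total: 1 + 30 + 31 + 30 + 31 + 31 + 30 + 31 + 30 + 31 + 31 + 28 + 31 + 30 + 31 + 30 + 31 + 31 + 30 + 31 + 30 + 31 + 31 + 29 + 31 + 30 + 31 + 30 + 31 + 31 + 30 + 31 + 30 + 31 + 31 + 24 = 1062.
The subtraction is earlier − later, so the result is −1062 → -1062.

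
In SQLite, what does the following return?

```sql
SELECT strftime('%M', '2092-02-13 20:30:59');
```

30

`%M` extracts the 2-digit minute: 30.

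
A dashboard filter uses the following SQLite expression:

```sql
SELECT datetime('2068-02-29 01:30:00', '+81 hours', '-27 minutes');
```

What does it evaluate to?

+81 hours from 2068-02-29 01:30:00 is 2068-03-03 10:30:00 (crosses midnight).
-27 minutes from 2068-03-03 10:30:00 is 2068-03-03 10:03:00.

2068-03-03 10:03:00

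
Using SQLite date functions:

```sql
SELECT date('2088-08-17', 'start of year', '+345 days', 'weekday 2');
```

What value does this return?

2088-12-14

`start of year` rewinds 2088-08-17 to 2088-01-01.
Applying '+345 days' to 2088-01-01: counting 345 days forward gives 2088-12-11.
`weekday 2` advances to the next Tuesday; 2088-12-11 is a Saturday, so it moves forward to 2088-12-14.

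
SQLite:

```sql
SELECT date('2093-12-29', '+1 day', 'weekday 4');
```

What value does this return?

2093-12-31

Advancing 1 more day within December lands on 2093-12-30.
`weekday 4` advances to the next Thursday; 2093-12-30 is a Wednesday, so it moves forward to 2093-12-31.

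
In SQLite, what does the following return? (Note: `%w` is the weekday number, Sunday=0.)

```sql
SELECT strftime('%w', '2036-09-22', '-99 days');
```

First apply '-99 days': 2036-09-22 → 2036-06-15.
2036-06-15 is a Sunday; with Sunday=0 that is 0.

0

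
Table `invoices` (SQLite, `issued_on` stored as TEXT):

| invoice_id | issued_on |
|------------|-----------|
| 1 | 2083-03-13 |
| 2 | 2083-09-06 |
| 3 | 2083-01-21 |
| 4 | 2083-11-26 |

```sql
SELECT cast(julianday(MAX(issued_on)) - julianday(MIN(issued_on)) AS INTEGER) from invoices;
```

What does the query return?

MIN = 2083-01-21, MAX = 2083-11-26.
10 days remain in January 2083 after the 21st (31 − 21).
Full months from February 2083 through October 2083 contribute their day counts.
Then 26 days into November 2083.
Total: 10 + 28 + 31 + 30 + 31 + 30 + 31 + 31 + 30 + 31 + 26 = 309.

309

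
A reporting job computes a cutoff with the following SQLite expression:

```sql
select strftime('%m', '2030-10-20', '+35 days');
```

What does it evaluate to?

11

First apply '+35 days': 2030-10-20 → 2030-11-24.
`%m` extracts the 2-digit month (01-12): 11.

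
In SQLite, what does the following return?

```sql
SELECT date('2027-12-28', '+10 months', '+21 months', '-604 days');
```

2028-12-01

Adding +10 months to 2027-12-28 gives 2028-10-28.
Adding +21 months to 2028-10-28 gives 2030-07-28.
Applying '-604 days' to 2030-07-28: counting 604 days back gives 2028-12-01.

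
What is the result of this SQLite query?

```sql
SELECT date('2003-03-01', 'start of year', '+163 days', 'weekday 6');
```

`start of year` rewinds 2003-03-01 to 2003-01-01.
Applying '+163 days' to 2003-01-01: counting 163 days forward gives 2003-06-13.
`weekday 6` advances to the next Saturday; 2003-06-13 is a Friday, so it moves forward to 2003-06-14.

2003-06-14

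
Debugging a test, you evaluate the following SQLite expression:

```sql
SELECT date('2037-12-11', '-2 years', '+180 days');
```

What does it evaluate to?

2036-06-08

Adding -2 years to 2037-12-11 gives 2035-12-11.
Applying '+180 days' to 2035-12-11: counting 180 days forward gives 2036-06-08.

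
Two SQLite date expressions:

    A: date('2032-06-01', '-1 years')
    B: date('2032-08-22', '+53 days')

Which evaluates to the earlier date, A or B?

A = 2031-06-01.
B = 2032-10-14.
A is earlier.

A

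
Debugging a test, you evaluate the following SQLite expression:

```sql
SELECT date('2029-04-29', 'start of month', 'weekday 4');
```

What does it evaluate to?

`start of month` rewinds 2029-04-29 to 2029-04-01.
`weekday 4` advances to the next Thursday; 2029-04-01 is a Sunday, so it moves forward to 2029-04-05.

2029-04-05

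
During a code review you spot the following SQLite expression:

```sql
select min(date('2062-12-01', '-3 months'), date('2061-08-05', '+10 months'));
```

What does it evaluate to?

2062-06-05

date('2062-12-01', '-3 months') → 2062-09-01.
date('2061-08-05', '+10 months') → 2062-06-05.
Earlier of the two is 2062-06-05.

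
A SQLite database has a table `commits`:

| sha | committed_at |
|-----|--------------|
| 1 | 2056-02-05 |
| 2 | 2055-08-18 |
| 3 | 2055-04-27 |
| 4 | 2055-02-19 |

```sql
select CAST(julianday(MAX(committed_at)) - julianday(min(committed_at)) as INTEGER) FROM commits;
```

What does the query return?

351

MIN = 2055-02-19, MAX = 2056-02-05.
9 days remain in February 2055 after the 19th (28 − 19).
Full months from March 2055 through January 2056 contribute their day counts.
Then 5 days into February 2056.
Total: 9 + 31 + 30 + 31 + 30 + 31 + 31 + 30 + 31 + 30 + 31 + 31 + 5 = 351.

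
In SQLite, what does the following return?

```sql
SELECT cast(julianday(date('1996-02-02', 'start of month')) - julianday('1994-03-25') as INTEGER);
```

678

`start of month` rewinds 1996-02-02 to 1996-02-01.
6 days remain in March 1994 after the 25th (31 − 25).
Full months from April 1994 through January 1996 contribute their day counts.
Then 1 day into February 1996.
Total: 6 + 30 + 31 + 30 + 31 + 31 + 30 + 31 + 30 + 31 + 31 + 28 + 31 + 30 + 31 + 30 + 31 + 31 + 30 + 31 + 30 + 31 + 31 + 1 = 678.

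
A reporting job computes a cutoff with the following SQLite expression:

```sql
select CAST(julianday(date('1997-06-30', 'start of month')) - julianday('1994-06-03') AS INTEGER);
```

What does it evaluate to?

1094

`start of month` rewinds 1997-06-30 to 1997-06-01.
27 days remain in June 1994 after the 3rd (30 − 3).
Full months from July 1994 through May 1997 contribute their day counts.
Then 1 day into June 1997.
Total: 27 + 31 + 31 + 30 + 31 + 30 + 31 + 31 + 28 + 31 + 30 + 31 + 30 + 31 + 31 + 30 + 31 + 30 + 31 + 31 + 29 + 31 + 30 + 31 + 30 + 31 + 31 + 30 + 31 + 30 + 31 + 31 + 28 + 31 + 30 + 31 + 1 = 1094.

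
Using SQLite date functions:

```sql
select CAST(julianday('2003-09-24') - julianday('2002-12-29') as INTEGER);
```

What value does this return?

2 days remain in December 2002 after the 29th (31 − 29).
Full months from January 2003 through August 2003 contribute their day counts.
Then 24 days into September 2003.
Total: 2 + 31 + 28 + 31 + 30 + 31 + 30 + 31 + 31 + 24 = 269.

269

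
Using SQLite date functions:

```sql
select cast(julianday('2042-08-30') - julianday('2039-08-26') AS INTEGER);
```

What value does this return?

5 days remain in August 2039 after the 26th (31 − 26).
Full months from September 2039 through July 2042 contribute their day counts.
Then 30 days into August 2042.
Total: 5 + 30 + 31 + 30 + 31 + 31 + 29 + 31 + 30 + 31 + 30 + 31 + 31 + 30 + 31 + 30 + 31 + 31 + 28 + 31 + 30 + 31 + 30 + 31 + 31 + 30 + 31 + 30 + 31 + 31 + 28 + 31 + 30 + 31 + 30 + 31 + 30 = 1100.

1100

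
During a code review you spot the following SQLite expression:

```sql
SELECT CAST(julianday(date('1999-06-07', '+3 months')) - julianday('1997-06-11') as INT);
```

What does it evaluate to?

Adding +3 months to 1999-06-07 gives 1999-09-07.
19 days remain in June 1997 after the 11th (30 − 11).
Full months from July 1997 through August 1999 contribute their day counts.
Then 7 days into September 1999.
Total: 19 + 31 + 31 + 30 + 31 + 30 + 31 + 31 + 28 + 31 + 30 + 31 + 30 + 31 + 31 + 30 + 31 + 30 + 31 + 31 + 28 + 31 + 30 + 31 + 30 + 31 + 31 + 7 = 818.

818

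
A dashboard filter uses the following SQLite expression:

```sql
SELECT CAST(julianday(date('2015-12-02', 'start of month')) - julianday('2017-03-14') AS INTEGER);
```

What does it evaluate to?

-469

`start of month` rewinds 2015-12-02 to 2015-12-01.
30 days remain in December 2015 after the 1st (31 − 1).
Full months from January 2016 through February 2017 contribute their day counts.
Then 14 days into March 2017.
Total: 30 + 31 + 29 + 31 + 30 + 31 + 30 + 31 + 31 + 30 + 31 + 30 + 31 + 31 + 28 + 14 = 469.
The subtraction is earlier − later, so the result is −469 → -469.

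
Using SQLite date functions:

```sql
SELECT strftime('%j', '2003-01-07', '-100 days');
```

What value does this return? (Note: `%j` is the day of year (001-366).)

272

First apply '-100 days': 2003-01-07 → 2002-09-29.
Day-of-year for 2002-09-29: days since 2002-01-01 inclusive = 272, zero-padded to 272.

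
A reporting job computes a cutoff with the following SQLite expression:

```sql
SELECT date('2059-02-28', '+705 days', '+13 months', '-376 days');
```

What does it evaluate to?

Applying '+705 days' to 2059-02-28: counting 705 days forward gives 2061-02-02.
Adding +13 months to 2061-02-02 gives 2062-03-02.
Applying '-376 days' to 2062-03-02: counting 376 days back gives 2061-02-19.

2061-02-19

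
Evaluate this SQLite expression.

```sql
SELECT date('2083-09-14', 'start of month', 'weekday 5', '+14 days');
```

2083-09-17

`start of month` rewinds 2083-09-14 to 2083-09-01.
`weekday 5` advances to the next Friday; 2083-09-01 is a Wednesday, so it moves forward to 2083-09-03.
Advancing 14 more days within September lands on 2083-09-17.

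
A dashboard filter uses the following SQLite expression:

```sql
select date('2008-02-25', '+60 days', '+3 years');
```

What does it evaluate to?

2011-04-25

Applying '+60 days' to 2008-02-25: counting 60 days forward gives 2008-04-25.
Adding +3 years to 2008-04-25 gives 2011-04-25.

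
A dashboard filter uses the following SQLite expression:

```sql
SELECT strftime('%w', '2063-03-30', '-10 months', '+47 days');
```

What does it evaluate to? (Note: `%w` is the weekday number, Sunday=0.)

0

First apply '-10 months', '+47 days': 2063-03-30 → 2062-07-16.
2062-07-16 is a Sunday; with Sunday=0 that is 0.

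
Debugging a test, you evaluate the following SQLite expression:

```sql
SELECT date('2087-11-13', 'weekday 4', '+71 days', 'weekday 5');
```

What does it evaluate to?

2088-01-23

`weekday 4` advances to the next Thursday; 2087-11-13 is already a Thursday, so it stays at 2087-11-13.
Applying '+71 days' to 2087-11-13: counting 71 days forward gives 2088-01-23.
`weekday 5` advances to the next Friday; 2088-01-23 is already a Friday, so it stays at 2088-01-23.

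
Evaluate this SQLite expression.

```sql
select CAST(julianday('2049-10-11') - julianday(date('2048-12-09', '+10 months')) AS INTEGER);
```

2

Adding +10 months to 2048-12-09 gives 2049-10-09.
Both dates are in October 2049: 11 − 9 = 2.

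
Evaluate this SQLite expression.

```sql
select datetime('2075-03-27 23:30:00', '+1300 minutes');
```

1300 minutes = 21h 40m; +1300 minutes from 2075-03-27 23:30:00 is 2075-03-28 21:10:00 (crosses midnight).

2075-03-28 21:10:00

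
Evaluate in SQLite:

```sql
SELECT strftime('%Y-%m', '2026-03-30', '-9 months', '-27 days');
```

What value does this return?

First apply '-9 months', '-27 days': 2026-03-30 → 2025-06-03.
`%Y-%m` extracts the year-month: 2025-06.

2025-06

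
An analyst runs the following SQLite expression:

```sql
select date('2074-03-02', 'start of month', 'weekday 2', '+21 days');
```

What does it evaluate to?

`start of month` rewinds 2074-03-02 to 2074-03-01.
`weekday 2` advances to the next Tuesday; 2074-03-01 is a Thursday, so it moves forward to 2074-03-06.
Advancing 21 more days within March lands on 2074-03-27.

2074-03-27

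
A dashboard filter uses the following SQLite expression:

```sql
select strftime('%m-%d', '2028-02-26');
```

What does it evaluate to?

02-26

`%m-%d` extracts the month-day: 02-26.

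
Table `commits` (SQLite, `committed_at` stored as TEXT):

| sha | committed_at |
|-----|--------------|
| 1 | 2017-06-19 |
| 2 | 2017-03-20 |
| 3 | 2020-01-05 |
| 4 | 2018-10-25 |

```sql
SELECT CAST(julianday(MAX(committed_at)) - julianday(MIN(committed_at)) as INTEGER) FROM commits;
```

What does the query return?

MIN = 2017-03-20, MAX = 2020-01-05.
11 days remain in March 2017 after the 20th (31 − 20).
Full months from April 2017 through December 2019 contribute their day counts.
Then 5 days into January 2020.
Total: 11 + 30 + 31 + 30 + 31 + 31 + 30 + 31 + 30 + 31 + 31 + 28 + 31 + 30 + 31 + 30 + 31 + 31 + 30 + 31 + 30 + 31 + 31 + 28 + 31 + 30 + 31 + 30 + 31 + 31 + 30 + 31 + 30 + 31 + 5 = 1021.

1021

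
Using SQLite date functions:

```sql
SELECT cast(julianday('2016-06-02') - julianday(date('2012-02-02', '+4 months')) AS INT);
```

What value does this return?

Adding +4 months to 2012-02-02 gives 2012-06-02.
28 days remain in June 2012 after the 2nd (30 − 2).
Full months from July 2012 through May 2016 contribute their day counts.
Then 2 days into June 2016.
Total: 28 + 31 + 31 + 30 + 31 + 30 + 31 + 31 + 28 + 31 + 30 + 31 + 30 + 31 + 31 + 30 + 31 + 30 + 31 + 31 + 28 + 31 + 30 + 31 + 30 + 31 + 31 + 30 + 31 + 30 + 31 + 31 + 28 + 31 + 30 + 31 + 30 + 31 + 31 + 30 + 31 + 30 + 31 + 31 + 29 + 31 + 30 + 31 + 2 = 1461.

1461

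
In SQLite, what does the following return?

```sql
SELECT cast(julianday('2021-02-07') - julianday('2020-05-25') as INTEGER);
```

6 days remain in May 2020 after the 25th (31 − 25).
Full months from June 2020 through January 2021 contribute their day counts.
Then 7 days into February 2021.
Total: 6 + 30 + 31 + 31 + 30 + 31 + 30 + 31 + 31 + 7 = 258.

258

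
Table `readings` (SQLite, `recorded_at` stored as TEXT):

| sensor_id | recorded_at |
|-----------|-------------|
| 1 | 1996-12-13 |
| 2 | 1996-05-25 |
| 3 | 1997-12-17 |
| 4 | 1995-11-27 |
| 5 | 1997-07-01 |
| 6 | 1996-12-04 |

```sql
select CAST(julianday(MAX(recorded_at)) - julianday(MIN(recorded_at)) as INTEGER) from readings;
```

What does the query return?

751

MIN = 1995-11-27, MAX = 1997-12-17.
3 days remain in November 1995 after the 27th (30 − 27).
Full months from December 1995 through November 1997 contribute their day counts.
Then 17 days into December 1997.
Total: 3 + 31 + 31 + 29 + 31 + 30 + 31 + 30 + 31 + 31 + 30 + 31 + 30 + 31 + 31 + 28 + 31 + 30 + 31 + 30 + 31 + 31 + 30 + 31 + 30 + 17 = 751.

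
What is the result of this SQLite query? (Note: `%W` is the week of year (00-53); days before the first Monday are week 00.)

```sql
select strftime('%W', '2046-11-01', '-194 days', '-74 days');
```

First apply '-194 days', '-74 days': 2046-11-01 → 2046-02-06.
2046-02-06 is a Tuesday. SQLite's %W counts Mondays since the year started; the result is 06.

06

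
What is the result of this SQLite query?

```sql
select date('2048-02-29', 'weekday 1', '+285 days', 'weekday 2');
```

2048-12-15

`weekday 1` advances to the next Monday; 2048-02-29 is a Saturday, so it moves forward to 2048-03-02.
Applying '+285 days' to 2048-03-02: counting 285 days forward gives 2048-12-12.
`weekday 2` advances to the next Tuesday; 2048-12-12 is a Saturday, so it moves forward to 2048-12-15.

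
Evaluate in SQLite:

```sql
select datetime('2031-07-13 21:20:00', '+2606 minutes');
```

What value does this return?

2606 minutes = 43h 26m; +2606 minutes from 2031-07-13 21:20:00 is 2031-07-15 16:46:00 (crosses midnight).

2031-07-15 16:46:00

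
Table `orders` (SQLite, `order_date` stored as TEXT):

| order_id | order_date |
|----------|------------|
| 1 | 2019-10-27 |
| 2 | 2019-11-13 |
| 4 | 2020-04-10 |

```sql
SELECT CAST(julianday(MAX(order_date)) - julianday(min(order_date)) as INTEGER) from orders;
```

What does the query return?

166

MIN = 2019-10-27, MAX = 2020-04-10.
4 days remain in October 2019 after the 27th (31 − 27).
November 2019: 30 days.
December 2019: 31 days.
January 2020: 31 days.
February 2020: 29 days (leap year).
March 2020: 31 days.
Then 10 days into April 2020.
Total: 4 + 30 + 31 + 31 + 29 + 31 + 10 = 166.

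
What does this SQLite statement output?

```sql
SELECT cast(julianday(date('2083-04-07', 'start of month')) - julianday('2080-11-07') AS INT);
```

`start of month` rewinds 2083-04-07 to 2083-04-01.
23 days remain in November 2080 after the 7th (30 − 7).
Full months from December 2080 through March 2083 contribute their day counts.
Then 1 day into April 2083.
Total: 23 + 31 + 31 + 28 + 31 + 30 + 31 + 30 + 31 + 31 + 30 + 31 + 30 + 31 + 31 + 28 + 31 + 30 + 31 + 30 + 31 + 31 + 30 + 31 + 30 + 31 + 31 + 28 + 31 + 1 = 875.

875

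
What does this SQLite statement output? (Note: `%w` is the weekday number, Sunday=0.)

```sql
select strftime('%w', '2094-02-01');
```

2094-02-01 is a Monday; with Sunday=0 that is 1.

1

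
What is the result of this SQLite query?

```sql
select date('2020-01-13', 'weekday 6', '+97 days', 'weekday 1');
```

`weekday 6` advances to the next Saturday; 2020-01-13 is a Monday, so it moves forward to 2020-01-18.
Applying '+97 days' to 2020-01-18: counting 97 days forward gives 2020-04-24.
`weekday 1` advances to the next Monday; 2020-04-24 is a Friday, so it moves forward to 2020-04-27.

2020-04-27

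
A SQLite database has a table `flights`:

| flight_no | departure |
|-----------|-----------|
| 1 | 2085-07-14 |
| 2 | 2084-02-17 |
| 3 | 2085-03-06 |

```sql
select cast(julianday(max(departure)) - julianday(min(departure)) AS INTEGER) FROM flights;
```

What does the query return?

513

MIN = 2084-02-17, MAX = 2085-07-14.
12 days remain in February 2084 after the 17th (29 − 17).
Full months from March 2084 through June 2085 contribute their day counts.
Then 14 days into July 2085.
Total: 12 + 31 + 30 + 31 + 30 + 31 + 31 + 30 + 31 + 30 + 31 + 31 + 28 + 31 + 30 + 31 + 30 + 14 = 513.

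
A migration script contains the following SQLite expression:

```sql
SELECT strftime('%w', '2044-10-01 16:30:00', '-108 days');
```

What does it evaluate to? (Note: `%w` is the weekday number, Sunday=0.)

3

First apply '-108 days': 2044-10-01 16:30:00 → 2044-06-15 16:30:00.
2044-06-15 is a Wednesday; with Sunday=0 that is 3.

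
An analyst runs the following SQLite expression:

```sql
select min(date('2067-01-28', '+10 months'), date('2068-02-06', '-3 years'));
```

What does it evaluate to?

2065-02-06

date('2067-01-28', '+10 months') → 2067-11-28.
date('2068-02-06', '-3 years') → 2065-02-06.
Earlier of the two is 2065-02-06.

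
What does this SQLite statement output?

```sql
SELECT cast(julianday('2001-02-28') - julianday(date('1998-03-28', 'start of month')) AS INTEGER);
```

1095

`start of month` rewinds 1998-03-28 to 1998-03-01.
30 days remain in March 1998 after the 1st (31 − 1).
Full months from April 1998 through January 2001 contribute their day counts.
Then 28 days into February 2001.
Total: 30 + 30 + 31 + 30 + 31 + 31 + 30 + 31 + 30 + 31 + 31 + 28 + 31 + 30 + 31 + 30 + 31 + 31 + 30 + 31 + 30 + 31 + 31 + 29 + 31 + 30 + 31 + 30 + 31 + 31 + 30 + 31 + 30 + 31 + 31 + 28 = 1095.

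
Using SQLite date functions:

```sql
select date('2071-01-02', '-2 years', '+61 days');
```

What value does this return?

2069-03-04

Adding -2 years to 2071-01-02 gives 2069-01-02.
Applying '+61 days' to 2069-01-02: counting 61 days forward gives 2069-03-04.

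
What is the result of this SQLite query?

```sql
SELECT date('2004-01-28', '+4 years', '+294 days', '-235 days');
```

Adding +4 years to 2004-01-28 gives 2008-01-28.
Applying '+294 days' to 2008-01-28: counting 294 days forward gives 2008-11-17.
Applying '-235 days' to 2008-11-17: counting 235 days back gives 2008-03-27.

2008-03-27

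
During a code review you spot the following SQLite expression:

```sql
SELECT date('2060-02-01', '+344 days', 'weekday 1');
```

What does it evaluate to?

Applying '+344 days' to 2060-02-01: counting 344 days forward gives 2061-01-10.
`weekday 1` advances to the next Monday; 2061-01-10 is already a Monday, so it stays at 2061-01-10.

2061-01-10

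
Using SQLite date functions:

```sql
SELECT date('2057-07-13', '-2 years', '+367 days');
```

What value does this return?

2056-07-14

Adding -2 years to 2057-07-13 gives 2055-07-13.
Applying '+367 days' to 2055-07-13: counting 367 days forward gives 2056-07-14.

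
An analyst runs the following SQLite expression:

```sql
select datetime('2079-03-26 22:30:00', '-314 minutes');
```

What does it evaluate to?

2079-03-26 17:16:00

314 minutes = 5h 14m; -314 minutes from 2079-03-26 22:30:00 is 2079-03-26 17:16:00.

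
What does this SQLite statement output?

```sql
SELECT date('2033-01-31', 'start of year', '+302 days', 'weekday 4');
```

2033-11-03

`start of year` rewinds 2033-01-31 to 2033-01-01.
Applying '+302 days' to 2033-01-01: counting 302 days forward gives 2033-10-30.
`weekday 4` advances to the next Thursday; 2033-10-30 is a Sunday, so it moves forward to 2033-11-03.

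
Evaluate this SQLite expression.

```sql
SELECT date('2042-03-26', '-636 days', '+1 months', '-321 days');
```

2039-09-11

Applying '-636 days' to 2042-03-26: counting 636 days back gives 2040-06-28.
Adding +1 month to 2040-06-28 gives 2040-07-28.
Applying '-321 days' to 2040-07-28: counting 321 days back gives 2039-09-11.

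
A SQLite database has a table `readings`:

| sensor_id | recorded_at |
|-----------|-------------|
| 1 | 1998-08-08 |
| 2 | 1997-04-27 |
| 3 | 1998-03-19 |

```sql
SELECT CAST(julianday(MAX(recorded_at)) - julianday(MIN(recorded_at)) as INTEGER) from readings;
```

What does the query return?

MIN = 1997-04-27, MAX = 1998-08-08.
3 days remain in April 1997 after the 27th (30 − 27).
Full months from May 1997 through July 1998 contribute their day counts.
Then 8 days into August 1998.
Total: 3 + 31 + 30 + 31 + 31 + 30 + 31 + 30 + 31 + 31 + 28 + 31 + 30 + 31 + 30 + 31 + 8 = 468.

468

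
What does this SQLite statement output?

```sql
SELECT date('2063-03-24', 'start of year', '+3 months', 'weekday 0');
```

2063-04-01

`start of year` rewinds 2063-03-24 to 2063-01-01.
Adding +3 months to 2063-01-01 gives 2063-04-01.
`weekday 0` advances to the next Sunday; 2063-04-01 is already a Sunday, so it stays at 2063-04-01.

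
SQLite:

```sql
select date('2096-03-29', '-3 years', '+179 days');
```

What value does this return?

2093-09-24

Adding -3 years to 2096-03-29 gives 2093-03-29.
Applying '+179 days' to 2093-03-29: counting 179 days forward gives 2093-09-24.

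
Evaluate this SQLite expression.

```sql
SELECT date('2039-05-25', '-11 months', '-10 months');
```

Adding -11 months to 2039-05-25 gives 2038-06-25.
Adding -10 months to 2038-06-25 gives 2037-08-25.

2037-08-25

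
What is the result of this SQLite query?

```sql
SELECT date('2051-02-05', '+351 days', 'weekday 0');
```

Applying '+351 days' to 2051-02-05: counting 351 days forward gives 2052-01-22.
`weekday 0` advances to the next Sunday; 2052-01-22 is a Monday, so it moves forward to 2052-01-28.

2052-01-28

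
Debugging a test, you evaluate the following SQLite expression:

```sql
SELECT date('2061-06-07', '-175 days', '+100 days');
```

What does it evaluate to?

2061-03-24

Applying '-175 days' to 2061-06-07: counting 175 days back gives 2060-12-14.
Applying '+100 days' to 2060-12-14: counting 100 days forward gives 2061-03-24.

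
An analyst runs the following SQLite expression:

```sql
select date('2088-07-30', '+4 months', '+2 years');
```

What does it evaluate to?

2090-11-30

Adding +4 months to 2088-07-30 gives 2088-11-30.
Adding +2 years to 2088-11-30 gives 2090-11-30.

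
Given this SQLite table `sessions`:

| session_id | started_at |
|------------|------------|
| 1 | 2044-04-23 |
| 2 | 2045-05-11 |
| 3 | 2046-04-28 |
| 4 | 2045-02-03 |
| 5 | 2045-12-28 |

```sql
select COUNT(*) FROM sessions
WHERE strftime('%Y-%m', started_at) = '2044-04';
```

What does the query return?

Rows with year-month 2044-04: 2044-04-23 → 1.

1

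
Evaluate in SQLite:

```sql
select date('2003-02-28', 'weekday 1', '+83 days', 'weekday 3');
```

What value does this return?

2003-05-28

`weekday 1` advances to the next Monday; 2003-02-28 is a Friday, so it moves forward to 2003-03-03.
Applying '+83 days' to 2003-03-03: counting 83 days forward gives 2003-05-25.
`weekday 3` advances to the next Wednesday; 2003-05-25 is a Sunday, so it moves forward to 2003-05-28.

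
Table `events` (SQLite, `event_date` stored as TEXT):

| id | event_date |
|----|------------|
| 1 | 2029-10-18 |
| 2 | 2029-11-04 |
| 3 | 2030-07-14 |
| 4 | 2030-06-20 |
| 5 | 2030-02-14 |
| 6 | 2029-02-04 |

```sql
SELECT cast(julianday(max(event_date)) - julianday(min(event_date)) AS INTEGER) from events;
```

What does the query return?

MIN = 2029-02-04, MAX = 2030-07-14.
24 days remain in February 2029 after the 4th (28 − 4).
Full months from March 2029 through June 2030 contribute their day counts.
Then 14 days into July 2030.
Total: 24 + 31 + 30 + 31 + 30 + 31 + 31 + 30 + 31 + 30 + 31 + 31 + 28 + 31 + 30 + 31 + 30 + 14 = 525.

525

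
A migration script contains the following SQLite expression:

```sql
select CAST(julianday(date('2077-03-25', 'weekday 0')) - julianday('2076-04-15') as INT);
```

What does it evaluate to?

347

`weekday 0` advances to the next Sunday; 2077-03-25 is a Thursday, so it moves forward to 2077-03-28.
15 days remain in April 2076 after the 15th (30 − 15).
Full months from May 2076 through February 2077 contribute their day counts.
Then 28 days into March 2077.
Total: 15 + 31 + 30 + 31 + 31 + 30 + 31 + 30 + 31 + 31 + 28 + 28 = 347.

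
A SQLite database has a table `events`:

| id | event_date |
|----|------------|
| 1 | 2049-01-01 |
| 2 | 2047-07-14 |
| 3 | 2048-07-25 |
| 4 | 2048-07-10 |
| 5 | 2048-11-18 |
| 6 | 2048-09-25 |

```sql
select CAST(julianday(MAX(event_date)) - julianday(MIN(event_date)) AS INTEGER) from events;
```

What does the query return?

537

MIN = 2047-07-14, MAX = 2049-01-01.
17 days remain in July 2047 after the 14th (31 − 14).
Full months from August 2047 through December 2048 contribute their day counts.
Then 1 day into January 2049.
Total: 17 + 31 + 30 + 31 + 30 + 31 + 31 + 29 + 31 + 30 + 31 + 30 + 31 + 31 + 30 + 31 + 30 + 31 + 1 = 537.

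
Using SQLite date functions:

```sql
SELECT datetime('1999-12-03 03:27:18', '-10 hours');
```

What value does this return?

-10 hours from 1999-12-03 03:27:18 is 1999-12-02 17:27:18 (crosses midnight).

1999-12-02 17:27:18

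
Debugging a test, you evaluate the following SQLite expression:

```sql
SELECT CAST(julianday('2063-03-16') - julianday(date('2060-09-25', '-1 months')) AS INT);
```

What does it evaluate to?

933

Adding -1 month to 2060-09-25 gives 2060-08-25.
6 days remain in August 2060 after the 25th (31 − 25).
Full months from September 2060 through February 2063 contribute their day counts.
Then 16 days into March 2063.
Total: 6 + 30 + 31 + 30 + 31 + 31 + 28 + 31 + 30 + 31 + 30 + 31 + 31 + 30 + 31 + 30 + 31 + 31 + 28 + 31 + 30 + 31 + 30 + 31 + 31 + 30 + 31 + 30 + 31 + 31 + 28 + 16 = 933.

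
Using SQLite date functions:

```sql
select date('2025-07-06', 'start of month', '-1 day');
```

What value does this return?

2025-06-30

`start of month` rewinds 2025-07-06 to 2025-07-01.
Going back 1 day from 2025-07-01 reaches 2025-06-30 (last day of June, 30 days).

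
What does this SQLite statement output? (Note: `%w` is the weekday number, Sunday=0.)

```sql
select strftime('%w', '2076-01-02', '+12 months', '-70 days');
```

6

First apply '+12 months', '-70 days': 2076-01-02 → 2076-10-24.
2076-10-24 is a Saturday; with Sunday=0 that is 6.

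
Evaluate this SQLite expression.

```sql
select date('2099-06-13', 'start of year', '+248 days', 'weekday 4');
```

2099-09-10

`start of year` rewinds 2099-06-13 to 2099-01-01.
Applying '+248 days' to 2099-01-01: counting 248 days forward gives 2099-09-06.
`weekday 4` advances to the next Thursday; 2099-09-06 is a Sunday, so it moves forward to 2099-09-10.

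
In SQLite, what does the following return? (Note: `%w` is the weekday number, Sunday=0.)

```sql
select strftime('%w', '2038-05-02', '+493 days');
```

First apply '+493 days': 2038-05-02 → 2039-09-07.
2039-09-07 is a Wednesday; with Sunday=0 that is 3.

3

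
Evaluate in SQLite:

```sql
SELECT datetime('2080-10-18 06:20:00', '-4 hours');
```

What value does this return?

2080-10-18 02:20:00

-4 hours from 2080-10-18 06:20:00 is 2080-10-18 02:20:00.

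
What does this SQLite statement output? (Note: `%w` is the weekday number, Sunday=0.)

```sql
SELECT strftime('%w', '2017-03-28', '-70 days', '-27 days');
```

3

First apply '-70 days', '-27 days': 2017-03-28 → 2016-12-21.
2016-12-21 is a Wednesday; with Sunday=0 that is 3.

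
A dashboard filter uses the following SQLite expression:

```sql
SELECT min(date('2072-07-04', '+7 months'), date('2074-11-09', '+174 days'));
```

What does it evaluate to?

date('2072-07-04', '+7 months') → 2073-02-04.
date('2074-11-09', '+174 days') → 2075-05-02.
Earlier of the two is 2073-02-04.

2073-02-04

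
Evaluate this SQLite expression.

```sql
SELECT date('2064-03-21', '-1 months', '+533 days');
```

Adding -1 month to 2064-03-21 gives 2064-02-21.
Applying '+533 days' to 2064-02-21: counting 533 days forward gives 2065-08-07.

2065-08-07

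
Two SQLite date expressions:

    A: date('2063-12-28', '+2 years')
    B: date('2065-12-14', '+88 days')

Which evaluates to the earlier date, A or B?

A

A = 2065-12-28.
B = 2066-03-12.
A is earlier.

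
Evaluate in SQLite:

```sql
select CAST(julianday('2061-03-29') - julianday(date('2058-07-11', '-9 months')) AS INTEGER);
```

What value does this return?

1265

Adding -9 months to 2058-07-11 gives 2057-10-11.
20 days remain in October 2057 after the 11th (31 − 11).
Full months from November 2057 through February 2061 contribute their day counts.
Then 29 days into March 2061.
Total: 20 + 30 + 31 + 31 + 28 + 31 + 30 + 31 + 30 + 31 + 31 + 30 + 31 + 30 + 31 + 31 + 28 + 31 + 30 + 31 + 30 + 31 + 31 + 30 + 31 + 30 + 31 + 31 + 29 + 31 + 30 + 31 + 30 + 31 + 31 + 30 + 31 + 30 + 31 + 31 + 28 + 29 = 1265.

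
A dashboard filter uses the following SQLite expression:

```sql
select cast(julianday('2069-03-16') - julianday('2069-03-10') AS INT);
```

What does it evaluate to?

Both dates are in March 2069: 16 − 10 = 6.

6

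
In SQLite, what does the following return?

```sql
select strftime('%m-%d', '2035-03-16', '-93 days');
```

First apply '-93 days': 2035-03-16 → 2034-12-13.
`%m-%d` extracts the month-day: 12-13.

12-13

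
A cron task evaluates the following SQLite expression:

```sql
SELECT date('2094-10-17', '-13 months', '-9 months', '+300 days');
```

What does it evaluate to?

Adding -13 months to 2094-10-17 gives 2093-09-17.
Adding -9 months to 2093-09-17 gives 2092-12-17.
Applying '+300 days' to 2092-12-17: counting 300 days forward gives 2093-10-13.

2093-10-13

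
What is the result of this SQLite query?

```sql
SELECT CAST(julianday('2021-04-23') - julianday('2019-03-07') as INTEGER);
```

24 days remain in March 2019 after the 7th (31 − 7).
Full months from April 2019 through March 2021 contribute their day counts.
Then 23 days into April 2021.
Total: 24 + 30 + 31 + 30 + 31 + 31 + 30 + 31 + 30 + 31 + 31 + 29 + 31 + 30 + 31 + 30 + 31 + 31 + 30 + 31 + 30 + 31 + 31 + 28 + 31 + 23 = 778.

778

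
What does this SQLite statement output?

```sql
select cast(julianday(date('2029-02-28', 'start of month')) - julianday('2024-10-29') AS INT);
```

1556

`start of month` rewinds 2029-02-28 to 2029-02-01.
2 days remain in October 2024 after the 29th (31 − 29).
Full months from November 2024 through January 2029 contribute their day counts.
Then 1 day into February 2029.
Total: 2 + 30 + 31 + 31 + 28 + 31 + 30 + 31 + 30 + 31 + 31 + 30 + 31 + 30 + 31 + 31 + 28 + 31 + 30 + 31 + 30 + 31 + 31 + 30 + 31 + 30 + 31 + 31 + 28 + 31 + 30 + 31 + 30 + 31 + 31 + 30 + 31 + 30 + 31 + 31 + 29 + 31 + 30 + 31 + 30 + 31 + 31 + 30 + 31 + 30 + 31 + 31 + 1 = 1556.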